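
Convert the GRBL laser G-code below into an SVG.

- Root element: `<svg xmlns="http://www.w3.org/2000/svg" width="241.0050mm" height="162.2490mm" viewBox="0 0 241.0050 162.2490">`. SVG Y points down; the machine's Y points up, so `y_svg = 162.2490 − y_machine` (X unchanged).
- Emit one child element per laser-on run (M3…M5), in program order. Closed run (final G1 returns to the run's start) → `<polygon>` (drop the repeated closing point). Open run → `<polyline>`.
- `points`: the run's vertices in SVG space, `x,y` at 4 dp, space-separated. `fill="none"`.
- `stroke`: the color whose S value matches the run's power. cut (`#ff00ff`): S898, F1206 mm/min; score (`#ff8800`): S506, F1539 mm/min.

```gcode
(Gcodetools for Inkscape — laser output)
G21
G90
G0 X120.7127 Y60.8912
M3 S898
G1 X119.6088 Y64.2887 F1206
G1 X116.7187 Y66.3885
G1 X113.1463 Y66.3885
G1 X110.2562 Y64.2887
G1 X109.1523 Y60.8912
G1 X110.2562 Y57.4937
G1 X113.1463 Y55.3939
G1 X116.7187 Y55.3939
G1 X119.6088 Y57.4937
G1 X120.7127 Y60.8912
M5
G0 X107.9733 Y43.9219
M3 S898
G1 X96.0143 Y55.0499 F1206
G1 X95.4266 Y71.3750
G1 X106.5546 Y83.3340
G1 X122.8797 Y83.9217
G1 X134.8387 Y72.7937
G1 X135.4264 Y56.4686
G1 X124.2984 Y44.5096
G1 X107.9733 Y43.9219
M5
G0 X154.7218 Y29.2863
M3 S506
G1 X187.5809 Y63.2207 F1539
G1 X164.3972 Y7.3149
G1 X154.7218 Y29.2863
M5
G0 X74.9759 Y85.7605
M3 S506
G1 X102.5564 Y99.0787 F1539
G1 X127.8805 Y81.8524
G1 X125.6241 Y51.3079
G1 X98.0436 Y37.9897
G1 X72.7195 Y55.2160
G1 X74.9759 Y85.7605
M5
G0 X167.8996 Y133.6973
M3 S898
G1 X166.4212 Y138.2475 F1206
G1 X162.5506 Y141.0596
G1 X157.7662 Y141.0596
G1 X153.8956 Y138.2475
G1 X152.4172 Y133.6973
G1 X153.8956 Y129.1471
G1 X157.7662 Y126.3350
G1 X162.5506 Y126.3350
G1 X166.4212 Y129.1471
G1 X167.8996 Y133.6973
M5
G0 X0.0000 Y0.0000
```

Machine Y-up, SVG Y-down with viewBox height 162.2490, so y_svg = 162.2490 − y_machine; X carries over.

Run 1: the run's S898 means `#ff00ff` (cut). The run returns to its start, so emit a `<polygon>` with points (Y-flipped): 120.7127,101.3578 119.6088,97.9603 116.7187,95.8605 113.1463,95.8605 110.2562,97.9603 109.1523,101.3578 110.2562,104.7553 113.1463,106.8551 116.7187,106.8551 119.6088,104.7553.

Run 2: power S898 maps to stroke `#ff00ff` (cut). The run returns to its start, so emit a `<polygon>` with points (Y-flipped): 107.9733,118.3271 96.0143,107.1991 95.4266,90.8740 106.5546,78.9150 122.8797,78.3273 134.8387,89.4553 135.4264,105.7804 124.2984,117.7394.

Run 3: the run's S506 means `#ff8800` (score). The run returns to its start, so emit a `<polygon>` with points (Y-flipped): 154.7218,132.9627 187.5809,99.0283 164.3972,154.9341.

Run 4: the run's S506 means `#ff8800` (score). The run returns to its start, so emit a `<polygon>` with points (Y-flipped): 74.9759,76.4885 102.5564,63.1703 127.8805,80.3966 125.6241,110.9411 98.0436,124.2593 72.7195,107.0330.

Run 5: the run's S898 means `#ff00ff` (cut). The run returns to its start, so emit a `<polygon>` with points (Y-flipped): 167.8996,28.5517 166.4212,24.0015 162.5506,21.1894 157.7662,21.1894 153.8956,24.0015 152.4172,28.5517 153.8956,33.1019 157.7662,35.9140 162.5506,35.9140 166.4212,33.1019.

<svg xmlns="http://www.w3.org/2000/svg" width="241.0050mm" height="162.2490mm" viewBox="0 0 241.0050 162.2490">
  <polygon points="120.7127,101.3578 119.6088,97.9603 116.7187,95.8605 113.1463,95.8605 110.2562,97.9603 109.1523,101.3578 110.2562,104.7553 113.1463,106.8551 116.7187,106.8551 119.6088,104.7553" fill="none" stroke="#ff00ff"/>
  <polygon points="107.9733,118.3271 96.0143,107.1991 95.4266,90.8740 106.5546,78.9150 122.8797,78.3273 134.8387,89.4553 135.4264,105.7804 124.2984,117.7394" fill="none" stroke="#ff00ff"/>
  <polygon points="154.7218,132.9627 187.5809,99.0283 164.3972,154.9341" fill="none" stroke="#ff8800"/>
  <polygon points="74.9759,76.4885 102.5564,63.1703 127.8805,80.3966 125.6241,110.9411 98.0436,124.2593 72.7195,107.0330" fill="none" stroke="#ff8800"/>
  <polygon points="167.8996,28.5517 166.4212,24.0015 162.5506,21.1894 157.7662,21.1894 153.8956,24.0015 152.4172,28.5517 153.8956,33.1019 157.7662,35.9140 162.5506,35.9140 166.4212,33.1019" fill="none" stroke="#ff00ff"/>
</svg>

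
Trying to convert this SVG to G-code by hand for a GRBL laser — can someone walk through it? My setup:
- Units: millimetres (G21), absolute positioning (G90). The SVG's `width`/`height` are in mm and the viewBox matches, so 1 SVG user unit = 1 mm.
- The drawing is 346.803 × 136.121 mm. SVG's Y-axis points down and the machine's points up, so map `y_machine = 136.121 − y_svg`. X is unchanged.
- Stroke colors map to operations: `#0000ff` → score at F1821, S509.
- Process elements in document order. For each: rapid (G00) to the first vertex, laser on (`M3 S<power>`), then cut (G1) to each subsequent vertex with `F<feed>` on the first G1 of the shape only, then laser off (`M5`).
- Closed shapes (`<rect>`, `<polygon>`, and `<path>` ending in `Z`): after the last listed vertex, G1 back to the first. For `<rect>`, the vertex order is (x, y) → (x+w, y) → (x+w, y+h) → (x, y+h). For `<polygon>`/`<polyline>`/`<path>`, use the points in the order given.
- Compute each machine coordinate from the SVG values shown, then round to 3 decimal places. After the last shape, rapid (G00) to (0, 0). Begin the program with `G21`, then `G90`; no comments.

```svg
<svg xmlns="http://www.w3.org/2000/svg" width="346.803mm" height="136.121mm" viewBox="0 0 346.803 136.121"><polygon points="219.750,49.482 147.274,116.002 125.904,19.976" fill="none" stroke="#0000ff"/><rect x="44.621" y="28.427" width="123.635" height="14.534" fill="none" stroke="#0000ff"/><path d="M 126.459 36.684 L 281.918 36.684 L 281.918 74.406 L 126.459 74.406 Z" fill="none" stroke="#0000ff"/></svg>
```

Since the viewBox matches the mm dimensions, user units are millimetres directly. The only transform is the Y-flip y_m = 136.121 − y_svg.

Shape 1 is a regular polygon drawn with `<polygon>`. Its stroke #0000ff means score at S509, F1821. After flipping Y the toolpath is (219.750,86.639) → (147.274,20.119) → (125.904,116.145) → (219.750,86.639), returning to the start.

Shape 2 is a rectangle drawn with `<rect>`. Its stroke #0000ff means score at S509, F1821. After flipping Y the toolpath is (44.621,107.694) → (168.256,107.694) → (168.256,93.160) → (44.621,93.160) → (44.621,107.694), returning to the start.

Shape 3 is a rectangle drawn with `<path>`. Its stroke #0000ff means score at S509, F1821. After flipping Y the toolpath is (126.459,99.437) → (281.918,99.437) → (281.918,61.715) → (126.459,61.715) → (126.459,99.437), returning to the start.

G21
G90
G00 X219.750 Y86.639
M3 S509
G1 X147.274 Y20.119 F1821
G1 X125.904 Y116.145
G1 X219.750 Y86.639
M5
G00 X44.621 Y107.694
M3 S509
G1 X168.256 Y107.694 F1821
G1 X168.256 Y93.160
G1 X44.621 Y93.160
G1 X44.621 Y107.694
M5
G00 X126.459 Y99.437
M3 S509
G1 X281.918 Y99.437 F1821
G1 X281.918 Y61.715
G1 X126.459 Y61.715
G1 X126.459 Y99.437
M5
G00 X0.000 Y0.000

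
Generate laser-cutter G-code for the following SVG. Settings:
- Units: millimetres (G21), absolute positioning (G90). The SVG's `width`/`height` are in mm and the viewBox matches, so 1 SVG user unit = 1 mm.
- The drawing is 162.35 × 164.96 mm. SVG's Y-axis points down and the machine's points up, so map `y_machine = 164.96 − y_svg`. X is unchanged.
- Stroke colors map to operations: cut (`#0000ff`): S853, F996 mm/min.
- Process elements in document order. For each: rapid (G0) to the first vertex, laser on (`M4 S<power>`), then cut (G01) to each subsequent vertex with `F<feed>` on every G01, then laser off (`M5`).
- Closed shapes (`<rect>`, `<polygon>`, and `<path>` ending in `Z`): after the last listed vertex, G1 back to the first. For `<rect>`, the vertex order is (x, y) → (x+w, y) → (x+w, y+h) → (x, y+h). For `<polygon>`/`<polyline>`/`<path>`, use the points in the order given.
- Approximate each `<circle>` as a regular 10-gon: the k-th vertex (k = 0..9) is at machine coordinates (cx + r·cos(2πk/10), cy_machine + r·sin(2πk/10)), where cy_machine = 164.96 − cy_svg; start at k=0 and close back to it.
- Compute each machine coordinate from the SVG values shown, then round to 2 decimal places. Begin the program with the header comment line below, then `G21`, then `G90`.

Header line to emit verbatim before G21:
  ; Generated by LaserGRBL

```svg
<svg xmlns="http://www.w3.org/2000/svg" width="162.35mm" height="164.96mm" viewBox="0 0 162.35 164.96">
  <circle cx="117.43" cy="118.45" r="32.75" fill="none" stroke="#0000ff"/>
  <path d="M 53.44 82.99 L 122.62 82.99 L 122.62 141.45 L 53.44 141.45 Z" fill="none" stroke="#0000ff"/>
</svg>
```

; Generated by LaserGRBL
G21
G90
G0 X150.18 Y46.51
M4 S853
G01 X143.93 Y65.76 F996
G01 X127.55 Y77.66 F996
G01 X107.31 Y77.66 F996
G01 X90.93 Y65.76 F996
G01 X84.68 Y46.51 F996
G01 X90.93 Y27.26 F996
G01 X107.31 Y15.36 F996
G01 X127.55 Y15.36 F996
G01 X143.93 Y27.26 F996
G01 X150.18 Y46.51 F996
M5
G0 X53.44 Y81.97
M4 S853
G01 X122.62 Y81.97 F996
G01 X122.62 Y23.51 F996
G01 X53.44 Y23.51 F996
G01 X53.44 Y81.97 F996
M5

viewBox `0 0 162.35 164.96` with mm width/height → 1 unit = 1 mm. Flip: y_m = 164.96 − y_svg.

**Shape 1** — `<circle>` circle, stroke `#0000ff` → cut (S853, F996). Machine vertices: (150.18,46.51) → (143.93,65.76) → (127.55,77.66) → (107.31,77.66) → (90.93,65.76) → (84.68,46.51) → (90.93,27.26) → (107.31,15.36) → (127.55,15.36) → (143.93,27.26) → (150.18,46.51). Closed: final G1 returns to the first vertex.

**Shape 2** — `<path>` rectangle, stroke `#0000ff` → cut (S853, F996). Machine vertices: (53.44,81.97) → (122.62,81.97) → (122.62,23.51) → (53.44,23.51) → (53.44,81.97). Closed: final G1 returns to the first vertex.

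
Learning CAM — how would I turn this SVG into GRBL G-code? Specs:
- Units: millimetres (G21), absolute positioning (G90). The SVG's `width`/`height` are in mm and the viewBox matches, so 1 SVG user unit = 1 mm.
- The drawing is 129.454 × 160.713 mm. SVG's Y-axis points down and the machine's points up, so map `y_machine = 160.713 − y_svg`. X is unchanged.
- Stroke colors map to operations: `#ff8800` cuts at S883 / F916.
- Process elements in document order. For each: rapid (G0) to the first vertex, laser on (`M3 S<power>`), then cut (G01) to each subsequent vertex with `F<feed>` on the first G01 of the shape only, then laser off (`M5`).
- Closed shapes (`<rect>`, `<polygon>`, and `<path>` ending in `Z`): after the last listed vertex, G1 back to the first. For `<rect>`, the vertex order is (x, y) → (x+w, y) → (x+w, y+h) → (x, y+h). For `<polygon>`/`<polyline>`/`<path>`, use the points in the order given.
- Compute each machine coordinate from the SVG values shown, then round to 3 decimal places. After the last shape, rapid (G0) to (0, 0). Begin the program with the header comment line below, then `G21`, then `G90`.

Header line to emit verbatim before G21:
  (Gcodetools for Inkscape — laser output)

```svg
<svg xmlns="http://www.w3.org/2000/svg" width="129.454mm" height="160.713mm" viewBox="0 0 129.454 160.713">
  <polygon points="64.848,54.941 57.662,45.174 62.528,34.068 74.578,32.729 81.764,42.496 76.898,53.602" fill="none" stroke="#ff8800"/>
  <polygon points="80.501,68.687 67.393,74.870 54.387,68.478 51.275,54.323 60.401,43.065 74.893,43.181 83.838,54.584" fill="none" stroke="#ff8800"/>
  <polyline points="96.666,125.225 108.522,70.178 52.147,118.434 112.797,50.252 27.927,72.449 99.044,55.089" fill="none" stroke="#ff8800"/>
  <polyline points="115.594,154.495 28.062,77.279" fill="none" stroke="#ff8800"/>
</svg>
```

1 u = 1 mm; y_m = 160.713 − y.

[1] `<polygon>` regular polygon, #ff8800→cut S883 F916: (64.848,105.772) → (57.662,115.539) → (62.528,126.645) → (74.578,127.984) → (81.764,118.217) → (76.898,107.111) → (64.848,105.772) (closed)

[2] `<polygon>` regular polygon, #ff8800→cut S883 F916: (80.501,92.026) → (67.393,85.843) → (54.387,92.235) → (51.275,106.390) → (60.401,117.648) → (74.893,117.532) → (83.838,106.129) → (80.501,92.026) (closed)

[3] `<polyline>` open polyline, #ff8800→cut S883 F916: (96.666,35.488) → (108.522,90.535) → (52.147,42.279) → (112.797,110.461) → (27.927,88.264) → (99.044,105.624)

[4] `<polyline>` line segment, #ff8800→cut S883 F916: (115.594,6.218) → (28.062,83.434)

(Gcodetools for Inkscape — laser output)
G21
G90
G0 X64.848 Y105.772
M3 S883
G01 X57.662 Y115.539 F916
G01 X62.528 Y126.645
G01 X74.578 Y127.984
G01 X81.764 Y118.217
G01 X76.898 Y107.111
G01 X64.848 Y105.772
M5
G0 X80.501 Y92.026
M3 S883
G01 X67.393 Y85.843 F916
G01 X54.387 Y92.235
G01 X51.275 Y106.390
G01 X60.401 Y117.648
G01 X74.893 Y117.532
G01 X83.838 Y106.129
G01 X80.501 Y92.026
M5
G0 X96.666 Y35.488
M3 S883
G01 X108.522 Y90.535 F916
G01 X52.147 Y42.279
G01 X112.797 Y110.461
G01 X27.927 Y88.264
G01 X99.044 Y105.624
M5
G0 X115.594 Y6.218
M3 S883
G01 X28.062 Y83.434 F916
M5
G0 X0.000 Y0.000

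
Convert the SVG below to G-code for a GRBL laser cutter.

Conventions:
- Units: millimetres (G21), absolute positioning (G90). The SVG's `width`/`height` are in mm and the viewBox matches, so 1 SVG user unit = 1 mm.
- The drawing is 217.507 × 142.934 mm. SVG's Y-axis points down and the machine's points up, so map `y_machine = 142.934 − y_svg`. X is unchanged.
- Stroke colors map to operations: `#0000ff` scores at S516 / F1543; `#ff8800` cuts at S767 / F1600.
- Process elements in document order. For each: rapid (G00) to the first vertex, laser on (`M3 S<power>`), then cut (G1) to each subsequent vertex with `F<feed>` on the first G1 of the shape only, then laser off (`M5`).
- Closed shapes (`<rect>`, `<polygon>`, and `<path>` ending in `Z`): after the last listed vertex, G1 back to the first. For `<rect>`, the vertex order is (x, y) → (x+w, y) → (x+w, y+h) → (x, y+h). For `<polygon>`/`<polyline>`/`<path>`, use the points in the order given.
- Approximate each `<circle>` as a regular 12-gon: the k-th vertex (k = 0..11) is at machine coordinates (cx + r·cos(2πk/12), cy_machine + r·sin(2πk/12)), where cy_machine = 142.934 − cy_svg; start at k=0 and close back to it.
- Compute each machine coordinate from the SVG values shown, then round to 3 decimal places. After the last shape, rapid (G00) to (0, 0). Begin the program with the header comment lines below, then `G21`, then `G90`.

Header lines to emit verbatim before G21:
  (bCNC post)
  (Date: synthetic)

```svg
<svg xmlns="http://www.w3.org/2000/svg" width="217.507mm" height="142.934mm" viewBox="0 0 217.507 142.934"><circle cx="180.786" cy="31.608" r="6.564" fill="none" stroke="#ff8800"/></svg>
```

Since the viewBox matches the mm dimensions, user units are millimetres directly. The only transform is the Y-flip y_m = 142.934 − y_svg.

Shape 1 is a circle drawn with `<circle>`. Its stroke #ff8800 means cut at S767, F1600. After flipping Y the toolpath is (187.350,111.326) → (186.471,114.608) → (184.068,117.011) → (180.786,117.890) → (177.504,117.011) → (175.101,114.608) → (174.222,111.326) → (175.101,108.044) → (177.504,105.641) → (180.786,104.762) → (184.068,105.641) → (186.471,108.044) → (187.350,111.326), returning to the start.

(bCNC post)
(Date: synthetic)
G21
G90
G00 X187.350 Y111.326
M3 S767
G1 X186.471 Y114.608 F1600
G1 X184.068 Y117.011
G1 X180.786 Y117.890
G1 X177.504 Y117.011
G1 X175.101 Y114.608
G1 X174.222 Y111.326
G1 X175.101 Y108.044
G1 X177.504 Y105.641
G1 X180.786 Y104.762
G1 X184.068 Y105.641
G1 X186.471 Y108.044
G1 X187.350 Y111.326
M5
G00 X0.000 Y0.000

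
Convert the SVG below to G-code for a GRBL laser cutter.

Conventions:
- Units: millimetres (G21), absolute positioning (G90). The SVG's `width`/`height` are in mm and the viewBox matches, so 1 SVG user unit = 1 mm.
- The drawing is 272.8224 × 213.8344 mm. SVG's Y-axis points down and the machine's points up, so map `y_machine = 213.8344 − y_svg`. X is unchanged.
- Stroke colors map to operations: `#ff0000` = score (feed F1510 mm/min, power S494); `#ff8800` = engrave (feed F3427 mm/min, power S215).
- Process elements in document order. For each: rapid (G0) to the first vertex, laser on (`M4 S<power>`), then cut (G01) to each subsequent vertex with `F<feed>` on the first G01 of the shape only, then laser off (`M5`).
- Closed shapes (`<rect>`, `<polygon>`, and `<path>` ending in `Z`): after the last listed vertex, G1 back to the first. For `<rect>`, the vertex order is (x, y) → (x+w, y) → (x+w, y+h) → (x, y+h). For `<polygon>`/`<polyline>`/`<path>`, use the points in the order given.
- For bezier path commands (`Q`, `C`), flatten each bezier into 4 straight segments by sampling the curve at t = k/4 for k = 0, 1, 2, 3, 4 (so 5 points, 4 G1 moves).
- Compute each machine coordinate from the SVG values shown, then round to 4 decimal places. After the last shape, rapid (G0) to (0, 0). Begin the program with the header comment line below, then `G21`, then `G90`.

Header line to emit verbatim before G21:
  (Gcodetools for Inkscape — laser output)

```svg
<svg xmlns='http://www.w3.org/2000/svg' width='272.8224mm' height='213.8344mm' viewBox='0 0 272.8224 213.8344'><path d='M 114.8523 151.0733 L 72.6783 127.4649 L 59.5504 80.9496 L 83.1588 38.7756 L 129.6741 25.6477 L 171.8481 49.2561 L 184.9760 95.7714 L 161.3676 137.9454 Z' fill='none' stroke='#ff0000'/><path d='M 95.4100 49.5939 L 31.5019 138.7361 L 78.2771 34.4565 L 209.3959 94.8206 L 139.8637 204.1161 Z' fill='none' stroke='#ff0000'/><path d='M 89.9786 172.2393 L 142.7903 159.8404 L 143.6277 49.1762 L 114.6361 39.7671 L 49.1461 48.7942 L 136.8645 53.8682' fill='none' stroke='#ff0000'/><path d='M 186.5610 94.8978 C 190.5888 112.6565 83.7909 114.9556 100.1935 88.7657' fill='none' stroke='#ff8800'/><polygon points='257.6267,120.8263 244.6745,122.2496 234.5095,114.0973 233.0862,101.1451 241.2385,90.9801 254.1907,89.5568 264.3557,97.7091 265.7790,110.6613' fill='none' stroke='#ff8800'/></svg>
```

(Gcodetools for Inkscape — laser output)
G21
G90
G0 X114.8523 Y62.7611
M4 S494
G01 X72.6783 Y86.3695 F1510
G01 X59.5504 Y132.8848
G01 X83.1588 Y175.0588
G01 X129.6741 Y188.1867
G01 X171.8481 Y164.5783
G01 X184.9760 Y118.0630
G01 X161.3676 Y75.8890
G01 X114.8523 Y62.7611
M5
G0 X95.4100 Y164.2405
M4 S494
G01 X31.5019 Y75.0983 F1510
G01 X78.2771 Y179.3779
G01 X209.3959 Y119.0138
G01 X139.8637 Y9.7183
G01 X95.4100 Y164.2405
M5
G0 X89.9786 Y41.5951
M4 S494
G01 X142.7903 Y53.9940 F1510
G01 X143.6277 Y164.6582
G01 X114.6361 Y174.0673
G01 X49.1461 Y165.0402
G01 X136.8645 Y159.9662
M5
G0 X186.5610 Y118.9366
M4 S215
G01 X172.4587 Y108.7198 F3427
G01 X138.7367 Y105.5219
G01 X107.3350 Y110.5644
G01 X100.1935 Y125.0687
M5
G0 X257.6267 Y93.0081
M4 S215
G01 X244.6745 Y91.5848 F3427
G01 X234.5095 Y99.7371
G01 X233.0862 Y112.6893
G01 X241.2385 Y122.8543
G01 X254.1907 Y124.2776
G01 X264.3557 Y116.1253
G01 X265.7790 Y103.1731
G01 X257.6267 Y93.0081
M5
G0 X0.0000 Y0.0000

viewBox `0 0 272.8224 213.8344` with mm width/height → 1 unit = 1 mm. Flip: y_m = 213.8344 − y_svg.

**Shape 1** — `<path>` regular polygon, stroke `#ff0000` → score (S494, F1510). Machine vertices: (114.8523,62.7611) → (72.6783,86.3695) → (59.5504,132.8848) → (83.1588,175.0588) → (129.6741,188.1867) → (171.8481,164.5783) → (184.9760,118.0630) → (161.3676,75.8890) → (114.8523,62.7611). Closed: final G1 returns to the first vertex.

**Shape 2** — `<path>` closed polygon, stroke `#ff0000` → score (S494, F1510). Machine vertices: (95.4100,164.2405) → (31.5019,75.0983) → (78.2771,179.3779) → (209.3959,119.0138) → (139.8637,9.7183) → (95.4100,164.2405). Closed: final G1 returns to the first vertex.

**Shape 3** — `<path>` open polyline, stroke `#ff0000` → score (S494, F1510). Machine vertices: (89.9786,41.5951) → (142.7903,53.9940) → (143.6277,164.6582) → (114.6361,174.0673) → (49.1461,165.0402) → (136.8645,159.9662). Open path.

**Shape 4** — `<path>` cubic bezier, stroke `#ff8800` → engrave (S215, F3427). Control points (SVG): P0=(186.5610,94.8978), P1=(190.5888,112.6565), P2=(83.7909,114.9556), P3=(100.1935,88.7657); sampled at t=k/4. Machine vertices: (186.5610,118.9366) → (172.4587,108.7198) → (138.7367,105.5219) → (107.3350,110.5644) → (100.1935,125.0687). Open path.

**Shape 5** — `<polygon>` regular polygon, stroke `#ff8800` → engrave (S215, F3427). Machine vertices: (257.6267,93.0081) → (244.6745,91.5848) → (234.5095,99.7371) → (233.0862,112.6893) → (241.2385,122.8543) → (254.1907,124.2776) → (264.3557,116.1253) → (265.7790,103.1731) → (257.6267,93.0081). Closed: final G1 returns to the first vertex.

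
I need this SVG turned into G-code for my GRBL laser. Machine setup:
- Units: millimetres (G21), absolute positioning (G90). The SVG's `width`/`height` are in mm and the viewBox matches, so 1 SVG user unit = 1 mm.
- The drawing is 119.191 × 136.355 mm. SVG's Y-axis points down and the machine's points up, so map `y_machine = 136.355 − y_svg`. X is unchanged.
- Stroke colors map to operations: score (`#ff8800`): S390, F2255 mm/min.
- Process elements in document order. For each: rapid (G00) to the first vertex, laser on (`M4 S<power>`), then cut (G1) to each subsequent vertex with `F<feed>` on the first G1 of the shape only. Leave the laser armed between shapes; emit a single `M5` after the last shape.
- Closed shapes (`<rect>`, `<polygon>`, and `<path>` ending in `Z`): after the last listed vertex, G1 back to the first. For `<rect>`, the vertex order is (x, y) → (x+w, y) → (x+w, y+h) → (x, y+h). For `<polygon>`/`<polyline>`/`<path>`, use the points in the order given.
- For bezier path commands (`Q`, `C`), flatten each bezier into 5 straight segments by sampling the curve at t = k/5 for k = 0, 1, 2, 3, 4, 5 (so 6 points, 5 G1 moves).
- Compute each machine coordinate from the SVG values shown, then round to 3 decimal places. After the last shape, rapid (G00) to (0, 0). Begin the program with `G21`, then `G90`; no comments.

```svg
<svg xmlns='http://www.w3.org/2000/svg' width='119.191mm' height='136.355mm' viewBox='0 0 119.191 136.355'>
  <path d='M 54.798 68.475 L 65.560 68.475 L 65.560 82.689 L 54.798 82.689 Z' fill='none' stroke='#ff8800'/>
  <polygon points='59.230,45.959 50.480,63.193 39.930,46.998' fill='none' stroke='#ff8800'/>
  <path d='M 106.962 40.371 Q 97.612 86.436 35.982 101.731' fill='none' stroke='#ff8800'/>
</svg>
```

G21
G90
G00 X54.798 Y67.880
M4 S390
G1 X65.560 Y67.880 F2255
G1 X65.560 Y53.666
G1 X54.798 Y53.666
G1 X54.798 Y67.880
G00 X59.230 Y90.396
M4 S390
G1 X50.480 Y73.162 F2255
G1 X39.930 Y89.357
G1 X59.230 Y90.396
G00 X106.962 Y95.984
M4 S390
G1 X101.131 Y78.789 F2255
G1 X91.117 Y64.055
G1 X76.921 Y51.783
G1 X58.543 Y41.973
G1 X35.982 Y34.624
M5
G00 X0.000 Y0.000

viewBox `0 0 119.191 136.355` with mm width/height → 1 unit = 1 mm. Flip: y_m = 136.355 − y_svg.

**Shape 1** — `<path>` rectangle, stroke `#ff8800` → score (S390, F2255). Machine vertices: (54.798,67.880) → (65.560,67.880) → (65.560,53.666) → (54.798,53.666) → (54.798,67.880). Closed: final G1 returns to the first vertex.

**Shape 2** — `<polygon>` regular polygon, stroke `#ff8800` → score (S390, F2255). Machine vertices: (59.230,90.396) → (50.480,73.162) → (39.930,89.357) → (59.230,90.396). Closed: final G1 returns to the first vertex.

**Shape 3** — `<path>` quadratic bezier, stroke `#ff8800` → score (S390, F2255). Control points (SVG): P0=(106.962,40.371), P1=(97.612,86.436), P2=(35.982,101.731); sampled at t=k/5. Machine vertices: (106.962,95.984) → (101.131,78.789) → (91.117,64.055) → (76.921,51.783) → (58.543,41.973) → (35.982,34.624). Open path.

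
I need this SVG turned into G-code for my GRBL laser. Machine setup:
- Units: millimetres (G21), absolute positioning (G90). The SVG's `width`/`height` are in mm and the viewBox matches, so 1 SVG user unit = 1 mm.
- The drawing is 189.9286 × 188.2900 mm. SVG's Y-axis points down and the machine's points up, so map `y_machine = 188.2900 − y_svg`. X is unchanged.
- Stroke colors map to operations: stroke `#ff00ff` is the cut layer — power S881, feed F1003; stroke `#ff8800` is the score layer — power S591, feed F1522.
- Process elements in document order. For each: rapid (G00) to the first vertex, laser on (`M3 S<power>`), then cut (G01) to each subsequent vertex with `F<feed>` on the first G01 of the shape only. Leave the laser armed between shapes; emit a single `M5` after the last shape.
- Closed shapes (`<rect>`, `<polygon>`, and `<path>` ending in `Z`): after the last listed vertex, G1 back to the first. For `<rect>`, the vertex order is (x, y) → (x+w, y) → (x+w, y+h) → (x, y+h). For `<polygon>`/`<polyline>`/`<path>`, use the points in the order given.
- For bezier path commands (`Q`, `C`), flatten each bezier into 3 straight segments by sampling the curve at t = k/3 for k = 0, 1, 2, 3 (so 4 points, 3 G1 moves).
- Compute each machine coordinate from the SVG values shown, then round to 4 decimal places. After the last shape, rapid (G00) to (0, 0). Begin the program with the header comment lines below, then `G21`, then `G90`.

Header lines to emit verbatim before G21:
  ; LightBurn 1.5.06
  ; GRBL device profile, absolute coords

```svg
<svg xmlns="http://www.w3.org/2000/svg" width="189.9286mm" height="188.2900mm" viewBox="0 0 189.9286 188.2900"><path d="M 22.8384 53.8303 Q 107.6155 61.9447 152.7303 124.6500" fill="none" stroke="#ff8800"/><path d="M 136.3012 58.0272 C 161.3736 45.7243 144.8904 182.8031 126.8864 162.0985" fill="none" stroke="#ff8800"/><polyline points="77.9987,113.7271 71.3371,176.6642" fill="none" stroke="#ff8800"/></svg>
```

; LightBurn 1.5.06
; GRBL device profile, absolute coords
G21
G90
G00 X22.8384 Y134.4597
M3 S591
G01 X74.9495 Y122.9844 F1522
G01 X118.2468 Y99.3779
G01 X152.7303 Y63.6400
G00 X136.3012 Y130.2628
M3 S591
G01 X149.0045 Y104.1483 F1522
G01 X142.9007 Y46.7049
G01 X126.8864 Y26.1915
G00 X77.9987 Y74.5629
M3 S591
G01 X71.3371 Y11.6258 F1522
M5
G00 X0.0000 Y0.0000

viewBox `0 0 189.9286 188.2900` with mm width/height → 1 unit = 1 mm. Flip: y_m = 188.2900 − y_svg.

**Shape 1** — `<path>` quadratic bezier, stroke `#ff8800` → score (S591, F1522). Control points (SVG): P0=(22.8384,53.8303), P1=(107.6155,61.9447), P2=(152.7303,124.6500); sampled at t=k/3. Machine vertices: (22.8384,134.4597) → (74.9495,122.9844) → (118.2468,99.3779) → (152.7303,63.6400). Open path.

**Shape 2** — `<path>` cubic bezier, stroke `#ff8800` → score (S591, F1522). Control points (SVG): P0=(136.3012,58.0272), P1=(161.3736,45.7243), P2=(144.8904,182.8031), P3=(126.8864,162.0985); sampled at t=k/3. Machine vertices: (136.3012,130.2628) → (149.0045,104.1483) → (142.9007,46.7049) → (126.8864,26.1915). Open path.

**Shape 3** — `<polyline>` line segment, stroke `#ff8800` → score (S591, F1522). Machine vertices: (77.9987,74.5629) → (71.3371,11.6258). Open path.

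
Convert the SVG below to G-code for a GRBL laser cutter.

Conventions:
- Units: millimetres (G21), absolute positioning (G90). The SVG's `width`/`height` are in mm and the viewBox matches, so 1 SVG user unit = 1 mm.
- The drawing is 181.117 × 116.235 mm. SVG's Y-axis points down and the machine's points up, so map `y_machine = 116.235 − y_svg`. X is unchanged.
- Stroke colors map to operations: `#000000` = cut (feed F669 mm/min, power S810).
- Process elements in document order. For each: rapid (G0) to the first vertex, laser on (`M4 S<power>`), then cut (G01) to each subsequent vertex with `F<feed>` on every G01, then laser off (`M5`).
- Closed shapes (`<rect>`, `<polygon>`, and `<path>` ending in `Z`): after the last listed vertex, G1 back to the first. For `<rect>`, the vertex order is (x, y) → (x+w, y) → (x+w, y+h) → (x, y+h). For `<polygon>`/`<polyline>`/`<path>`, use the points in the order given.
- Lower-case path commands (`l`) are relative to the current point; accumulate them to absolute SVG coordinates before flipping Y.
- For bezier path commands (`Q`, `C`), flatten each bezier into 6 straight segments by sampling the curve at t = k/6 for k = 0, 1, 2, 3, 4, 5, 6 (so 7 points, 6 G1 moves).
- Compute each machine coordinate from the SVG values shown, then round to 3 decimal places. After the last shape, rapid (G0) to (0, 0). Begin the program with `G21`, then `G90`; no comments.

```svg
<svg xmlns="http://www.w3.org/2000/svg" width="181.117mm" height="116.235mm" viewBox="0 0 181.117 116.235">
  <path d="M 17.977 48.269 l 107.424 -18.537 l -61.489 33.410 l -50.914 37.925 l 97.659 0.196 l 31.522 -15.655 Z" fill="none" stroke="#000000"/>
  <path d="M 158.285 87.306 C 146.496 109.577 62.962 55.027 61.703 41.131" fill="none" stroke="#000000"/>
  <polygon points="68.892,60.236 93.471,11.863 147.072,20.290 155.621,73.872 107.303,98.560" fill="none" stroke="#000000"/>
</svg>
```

G21
G90
G0 X17.977 Y67.966
M4 S810
G01 X125.401 Y86.503 F669
G01 X63.912 Y53.093 F669
G01 X12.998 Y15.168 F669
G01 X110.657 Y14.972 F669
G01 X142.179 Y30.627 F669
G01 X17.977 Y67.966 F669
M5
G0 X158.285 Y28.929
M4 S810
G01 X147.125 Y23.651 F669
G01 X128.285 Y27.914 F669
G01 X106.045 Y38.454 F669
G01 X84.683 Y52.008 F669
G01 X68.476 Y65.312 F669
G01 X61.703 Y75.104 F669
M5
G0 X68.892 Y55.999
M4 S810
G01 X93.471 Y104.372 F669
G01 X147.072 Y95.945 F669
G01 X155.621 Y42.363 F669
G01 X107.303 Y17.675 F669
G01 X68.892 Y55.999 F669
M5
G0 X0.000 Y0.000

1 u = 1 mm; y_m = 116.235 − y.

[1] `<path>` closed polygon, #000000→cut S810 F669: (17.977,67.966) → (125.401,86.503) → (63.912,53.093) → (12.998,15.168) → (110.657,14.972) → (142.179,30.627) → (17.977,67.966) (closed)

[2] `<path>` cubic bezier, #000000→cut S810 F669: (158.285,28.929) → (147.125,23.651) → (128.285,27.914) → (106.045,38.454) → (84.683,52.008) → (68.476,65.312) → (61.703,75.104)

[3] `<polygon>` regular polygon, #000000→cut S810 F669: (68.892,55.999) → (93.471,104.372) → (147.072,95.945) → (155.621,42.363) → (107.303,17.675) → (68.892,55.999) (closed)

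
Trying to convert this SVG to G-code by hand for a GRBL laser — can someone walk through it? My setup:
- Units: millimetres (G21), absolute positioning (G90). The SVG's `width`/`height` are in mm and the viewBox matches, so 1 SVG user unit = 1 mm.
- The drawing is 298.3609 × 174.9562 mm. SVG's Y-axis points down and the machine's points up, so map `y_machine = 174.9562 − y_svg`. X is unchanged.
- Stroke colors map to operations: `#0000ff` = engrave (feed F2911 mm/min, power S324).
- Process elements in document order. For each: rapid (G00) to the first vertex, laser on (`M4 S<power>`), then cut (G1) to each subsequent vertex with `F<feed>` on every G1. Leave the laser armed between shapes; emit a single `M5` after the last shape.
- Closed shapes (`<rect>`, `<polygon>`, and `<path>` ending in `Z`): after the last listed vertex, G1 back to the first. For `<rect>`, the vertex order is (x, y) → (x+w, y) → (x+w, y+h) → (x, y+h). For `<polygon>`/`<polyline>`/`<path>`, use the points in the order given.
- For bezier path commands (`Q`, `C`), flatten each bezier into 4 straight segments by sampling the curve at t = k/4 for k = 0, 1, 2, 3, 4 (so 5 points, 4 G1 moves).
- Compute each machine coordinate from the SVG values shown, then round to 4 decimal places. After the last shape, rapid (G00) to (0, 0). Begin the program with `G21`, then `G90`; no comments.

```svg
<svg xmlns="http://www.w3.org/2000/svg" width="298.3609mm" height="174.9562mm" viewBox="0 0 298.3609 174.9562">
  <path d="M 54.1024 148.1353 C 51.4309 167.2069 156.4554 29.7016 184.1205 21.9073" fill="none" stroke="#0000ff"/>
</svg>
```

1 u = 1 mm; y_m = 174.9562 − y.

[1] `<path>` cubic bezier, #0000ff→engrave S324 F2911: (54.1024,26.8209) → (69.4003,37.4021) → (107.7352,79.8602) → (151.7583,127.3556) → (184.1205,153.0489)

G21
G90
G00 X54.1024 Y26.8209
M4 S324
G1 X69.4003 Y37.4021 F2911
G1 X107.7352 Y79.8602 F2911
G1 X151.7583 Y127.3556 F2911
G1 X184.1205 Y153.0489 F2911
M5
G00 X0.0000 Y0.0000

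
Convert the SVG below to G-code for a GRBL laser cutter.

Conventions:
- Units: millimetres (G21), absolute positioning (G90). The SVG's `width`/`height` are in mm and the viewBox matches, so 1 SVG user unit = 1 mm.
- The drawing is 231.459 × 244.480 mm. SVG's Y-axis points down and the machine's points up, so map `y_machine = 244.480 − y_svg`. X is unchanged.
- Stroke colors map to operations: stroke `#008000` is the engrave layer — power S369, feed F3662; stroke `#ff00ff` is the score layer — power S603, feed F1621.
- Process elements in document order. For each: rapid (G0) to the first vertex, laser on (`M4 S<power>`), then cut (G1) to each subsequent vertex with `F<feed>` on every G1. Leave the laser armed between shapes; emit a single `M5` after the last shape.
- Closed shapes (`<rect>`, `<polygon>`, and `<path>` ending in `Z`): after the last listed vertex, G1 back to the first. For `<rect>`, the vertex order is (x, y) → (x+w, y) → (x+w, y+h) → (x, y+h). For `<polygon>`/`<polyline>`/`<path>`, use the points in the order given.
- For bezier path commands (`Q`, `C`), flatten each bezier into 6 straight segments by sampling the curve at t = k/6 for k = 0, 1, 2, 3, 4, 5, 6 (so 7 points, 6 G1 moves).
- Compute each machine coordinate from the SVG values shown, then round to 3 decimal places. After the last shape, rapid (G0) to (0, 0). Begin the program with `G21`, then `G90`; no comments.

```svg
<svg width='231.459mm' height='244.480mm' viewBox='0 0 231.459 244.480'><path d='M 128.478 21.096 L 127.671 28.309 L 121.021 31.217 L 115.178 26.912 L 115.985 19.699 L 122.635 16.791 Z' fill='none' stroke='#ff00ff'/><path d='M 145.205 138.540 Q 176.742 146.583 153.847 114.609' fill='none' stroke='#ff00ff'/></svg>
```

1 u = 1 mm; y_m = 244.480 − y.

[1] `<path>` regular polygon, #ff00ff→score S603 F1621: (128.478,223.384) → (127.671,216.171) → (121.021,213.263) → (115.178,217.568) → (115.985,224.781) → (122.635,227.689) → (128.478,223.384) (closed)

[2] `<path>` quadratic bezier, #ff00ff→score S603 F1621: (145.205,105.940) → (154.205,104.371) → (160.182,105.024) → (163.134,107.901) → (163.062,113.001) → (159.967,120.325) → (153.847,129.871)

G21
G90
G0 X128.478 Y223.384
M4 S603
G1 X127.671 Y216.171 F1621
G1 X121.021 Y213.263 F1621
G1 X115.178 Y217.568 F1621
G1 X115.985 Y224.781 F1621
G1 X122.635 Y227.689 F1621
G1 X128.478 Y223.384 F1621
G0 X145.205 Y105.940
M4 S603
G1 X154.205 Y104.371 F1621
G1 X160.182 Y105.024 F1621
G1 X163.134 Y107.901 F1621
G1 X163.062 Y113.001 F1621
G1 X159.967 Y120.325 F1621
G1 X153.847 Y129.871 F1621
M5
G0 X0.000 Y0.000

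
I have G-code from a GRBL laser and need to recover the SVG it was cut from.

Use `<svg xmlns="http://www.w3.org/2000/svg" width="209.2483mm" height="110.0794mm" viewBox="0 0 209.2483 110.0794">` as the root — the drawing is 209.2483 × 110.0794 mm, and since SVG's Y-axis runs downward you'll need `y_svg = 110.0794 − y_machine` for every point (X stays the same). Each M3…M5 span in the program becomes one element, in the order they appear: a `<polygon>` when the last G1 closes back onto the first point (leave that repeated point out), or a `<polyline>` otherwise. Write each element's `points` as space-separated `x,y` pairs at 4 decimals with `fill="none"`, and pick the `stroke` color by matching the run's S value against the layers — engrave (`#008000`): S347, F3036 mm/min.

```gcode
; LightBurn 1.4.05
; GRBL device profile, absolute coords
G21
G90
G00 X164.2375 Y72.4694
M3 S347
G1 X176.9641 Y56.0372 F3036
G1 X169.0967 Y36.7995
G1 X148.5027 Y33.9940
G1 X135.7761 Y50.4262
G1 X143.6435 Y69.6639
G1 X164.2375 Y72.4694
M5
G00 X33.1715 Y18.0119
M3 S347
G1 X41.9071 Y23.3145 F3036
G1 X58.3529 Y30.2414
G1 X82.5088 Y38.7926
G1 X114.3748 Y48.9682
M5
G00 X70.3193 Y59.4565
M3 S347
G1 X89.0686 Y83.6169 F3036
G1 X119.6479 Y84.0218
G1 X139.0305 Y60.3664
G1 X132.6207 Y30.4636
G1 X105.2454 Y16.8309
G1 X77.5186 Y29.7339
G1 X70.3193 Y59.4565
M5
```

<svg xmlns="http://www.w3.org/2000/svg" width="209.2483mm" height="110.0794mm" viewBox="0 0 209.2483 110.0794">
  <polygon points="164.2375,37.6100 176.9641,54.0422 169.0967,73.2799 148.5027,76.0854 135.7761,59.6532 143.6435,40.4155" fill="none" stroke="#008000"/>
  <polyline points="33.1715,92.0675 41.9071,86.7649 58.3529,79.8380 82.5088,71.2868 114.3748,61.1112" fill="none" stroke="#008000"/>
  <polygon points="70.3193,50.6229 89.0686,26.4625 119.6479,26.0576 139.0305,49.7130 132.6207,79.6158 105.2454,93.2485 77.5186,80.3455" fill="none" stroke="#008000"/>
</svg>

Machine Y-up, SVG Y-down with viewBox height 110.0794, so y_svg = 110.0794 − y_machine; X carries over. Every run uses S347, so all elements get stroke `#008000` (engrave).

Run 1: The run returns to its start, so emit a `<polygon>` with points (Y-flipped): 164.2375,37.6100 176.9641,54.0422 169.0967,73.2799 148.5027,76.0854 135.7761,59.6532 143.6435,40.4155.

Run 2: The run is open, so emit a `<polyline>` with points (Y-flipped): 33.1715,92.0675 41.9071,86.7649 58.3529,79.8380 82.5088,71.2868 114.3748,61.1112.

Run 3: The run returns to its start, so emit a `<polygon>` with points (Y-flipped): 70.3193,50.6229 89.0686,26.4625 119.6479,26.0576 139.0305,49.7130 132.6207,79.6158 105.2454,93.2485 77.5186,80.3455.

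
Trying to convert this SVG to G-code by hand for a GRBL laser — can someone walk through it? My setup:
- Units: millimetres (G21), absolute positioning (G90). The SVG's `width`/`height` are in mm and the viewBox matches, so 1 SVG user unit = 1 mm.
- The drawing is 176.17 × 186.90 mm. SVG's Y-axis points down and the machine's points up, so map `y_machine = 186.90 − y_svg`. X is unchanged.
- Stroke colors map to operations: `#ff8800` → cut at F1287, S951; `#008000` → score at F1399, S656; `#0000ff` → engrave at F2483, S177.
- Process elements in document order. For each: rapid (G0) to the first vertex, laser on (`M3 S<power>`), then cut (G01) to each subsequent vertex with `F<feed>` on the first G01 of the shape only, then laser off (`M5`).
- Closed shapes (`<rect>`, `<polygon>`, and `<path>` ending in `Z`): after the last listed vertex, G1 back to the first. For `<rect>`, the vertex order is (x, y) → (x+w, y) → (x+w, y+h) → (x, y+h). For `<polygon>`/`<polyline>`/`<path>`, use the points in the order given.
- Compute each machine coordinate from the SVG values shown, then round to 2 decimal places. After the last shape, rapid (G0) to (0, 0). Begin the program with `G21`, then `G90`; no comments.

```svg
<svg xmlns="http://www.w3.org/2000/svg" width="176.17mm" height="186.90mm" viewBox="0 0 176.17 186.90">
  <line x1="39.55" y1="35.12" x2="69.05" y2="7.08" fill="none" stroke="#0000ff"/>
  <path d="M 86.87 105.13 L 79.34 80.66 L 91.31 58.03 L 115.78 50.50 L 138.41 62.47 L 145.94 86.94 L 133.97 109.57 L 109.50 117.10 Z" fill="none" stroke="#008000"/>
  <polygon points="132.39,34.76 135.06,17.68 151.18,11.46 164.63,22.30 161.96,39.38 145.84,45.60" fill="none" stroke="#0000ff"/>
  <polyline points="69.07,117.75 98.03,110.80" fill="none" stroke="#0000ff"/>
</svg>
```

G21
G90
G0 X39.55 Y151.78
M3 S177
G01 X69.05 Y179.82 F2483
M5
G0 X86.87 Y81.77
M3 S656
G01 X79.34 Y106.24 F1399
G01 X91.31 Y128.87
G01 X115.78 Y136.40
G01 X138.41 Y124.43
G01 X145.94 Y99.96
G01 X133.97 Y77.33
G01 X109.50 Y69.80
G01 X86.87 Y81.77
M5
G0 X132.39 Y152.14
M3 S177
G01 X135.06 Y169.22 F2483
G01 X151.18 Y175.44
G01 X164.63 Y164.60
G01 X161.96 Y147.52
G01 X145.84 Y141.30
G01 X132.39 Y152.14
M5
G0 X69.07 Y69.15
M3 S177
G01 X98.03 Y76.10 F2483
M5
G0 X0.00 Y0.00

Since the viewBox matches the mm dimensions, user units are millimetres directly. The only transform is the Y-flip y_m = 186.90 − y_svg.

Shape 1 is a line segment drawn with `<line>`. Its stroke #0000ff means engrave at S177, F2483. After flipping Y the toolpath is (39.55,151.78) → (69.05,179.82).

Shape 2 is a regular polygon drawn with `<path>`. Its stroke #008000 means score at S656, F1399. After flipping Y the toolpath is (86.87,81.77) → (79.34,106.24) → (91.31,128.87) → (115.78,136.40) → (138.41,124.43) → (145.94,99.96) → (133.97,77.33) → (109.50,69.80) → (86.87,81.77), returning to the start.

Shape 3 is a regular polygon drawn with `<polygon>`. Its stroke #0000ff means engrave at S177, F2483. After flipping Y the toolpath is (132.39,152.14) → (135.06,169.22) → (151.18,175.44) → (164.63,164.60) → (161.96,147.52) → (145.84,141.30) → (132.39,152.14), returning to the start.

Shape 4 is a line segment drawn with `<polyline>`. Its stroke #0000ff means engrave at S177, F2483. After flipping Y the toolpath is (69.07,69.15) → (98.03,76.10).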